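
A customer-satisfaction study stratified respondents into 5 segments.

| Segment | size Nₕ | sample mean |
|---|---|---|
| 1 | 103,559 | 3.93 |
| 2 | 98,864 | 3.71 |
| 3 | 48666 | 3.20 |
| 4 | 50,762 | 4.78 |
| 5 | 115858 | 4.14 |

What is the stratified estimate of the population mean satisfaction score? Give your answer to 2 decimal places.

N = 103559 + 98864 + 48666 + 50762 + 115858 = 417709.
Weight each subgroup mean by Nₕ/N and sum.
Σ Nₕx̄ₕ = 103559·3.93 + 98864·3.71 + 48666·3.20 + 50762·4.78 + 115858·4.14 = 406986.87 + 366785.44 + 155731.2 + 242642.36 + 479652.12 = 1651797.99.
Divide by N: 1651797.99 / 417709 = 3.9544... → 3.95.

3.95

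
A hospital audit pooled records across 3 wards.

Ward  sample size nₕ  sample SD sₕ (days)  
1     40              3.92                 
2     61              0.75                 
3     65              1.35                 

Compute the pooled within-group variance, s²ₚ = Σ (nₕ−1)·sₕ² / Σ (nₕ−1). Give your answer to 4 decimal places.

4.5993

Degrees of freedom: 39 + 60 + 64 = 163.
Σ(nₕ−1)sₕ² = 39·15.3664 + 60·0.5625 + 64·1.8225 = 749.6796.
s²ₚ = 749.6796 / 163 = 4.599261... → 4.5993.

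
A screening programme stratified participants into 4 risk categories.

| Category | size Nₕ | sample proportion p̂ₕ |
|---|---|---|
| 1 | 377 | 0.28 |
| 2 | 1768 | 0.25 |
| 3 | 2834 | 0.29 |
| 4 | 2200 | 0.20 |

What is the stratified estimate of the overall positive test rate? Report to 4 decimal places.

0.2520

Wₕ = Nₕ/N with N = 7179: 0.0525, 0.2463, 0.3948, 0.3064.
p̂_st = 0.0525·0.28 + 0.2463·0.25 + 0.3948·0.29 + 0.3064·0.20 ≈ 0.252043... → 0.2520.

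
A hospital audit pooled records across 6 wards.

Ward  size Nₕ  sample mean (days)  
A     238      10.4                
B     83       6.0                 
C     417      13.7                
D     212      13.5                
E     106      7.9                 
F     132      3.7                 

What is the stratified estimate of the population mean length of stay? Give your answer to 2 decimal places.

x̄_st = (Σ Nₕx̄ₕ) / (Σ Nₕ) = (238·10.4 + 83·6.0 + 417·13.7 + 212·13.5 + 106·7.9 + 132·3.7) / 1188
= 12873.9 / 1188 = 10.8366... → 10.84.

10.84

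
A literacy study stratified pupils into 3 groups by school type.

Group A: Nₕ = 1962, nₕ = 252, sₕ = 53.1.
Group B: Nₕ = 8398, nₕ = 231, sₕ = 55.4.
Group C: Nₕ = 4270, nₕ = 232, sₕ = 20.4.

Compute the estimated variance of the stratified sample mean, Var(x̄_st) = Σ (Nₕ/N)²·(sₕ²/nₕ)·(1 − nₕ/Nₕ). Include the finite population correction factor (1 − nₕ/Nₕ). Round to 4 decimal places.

4.5774

N = 14630. Term for each stratum: Wₕ²sₕ²/nₕ·(1−nₕ/Nₕ).
Var(x̄_st) = 0.1753860 + 4.2575261 + 0.1445033 = 4.5774155 → 4.5774.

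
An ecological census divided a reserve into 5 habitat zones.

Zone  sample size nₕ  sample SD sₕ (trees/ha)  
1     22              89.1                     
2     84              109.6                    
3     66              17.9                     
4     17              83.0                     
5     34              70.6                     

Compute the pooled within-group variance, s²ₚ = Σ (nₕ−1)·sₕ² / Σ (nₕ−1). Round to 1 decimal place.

1: (22−1)·89.1² = 21·7938.81 = 166715.01
2: (84−1)·109.6² = 83·12012.16 = 997009.28
3: (66−1)·17.9² = 65·320.41 = 20826.65
4: (17−1)·83.0² = 16·6889 = 110224
5: (34−1)·70.6² = 33·4984.36 = 164483.88
Numerator = 1459258.82; denominator = Σ(nₕ−1) = 218.
s²ₚ = 1459258.82/218 = 6693.848... → 6693.8.

6693.8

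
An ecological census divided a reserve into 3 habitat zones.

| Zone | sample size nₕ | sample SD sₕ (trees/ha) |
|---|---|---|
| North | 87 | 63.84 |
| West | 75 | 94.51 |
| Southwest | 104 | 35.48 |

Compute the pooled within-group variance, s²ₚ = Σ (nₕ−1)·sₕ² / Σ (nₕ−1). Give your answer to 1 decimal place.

North: (87−1)·63.84² = 86·4075.5456 = 350496.9216
West: (75−1)·94.51² = 74·8932.1401 = 660978.3674
Southwest: (104−1)·35.48² = 103·1258.8304 = 129659.5312
Numerator = 1141134.8202; denominator = Σ(nₕ−1) = 263.
s²ₚ = 1141134.8202/263 = 4338.916... → 4338.9.

4338.9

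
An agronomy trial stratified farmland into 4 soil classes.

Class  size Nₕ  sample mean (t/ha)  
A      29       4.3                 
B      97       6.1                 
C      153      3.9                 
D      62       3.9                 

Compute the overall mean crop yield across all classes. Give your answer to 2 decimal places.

N = 341; weights Wₕ = Nₕ/N = (0.0850, 0.2845, 0.4487, 0.1818).
x̄_st = Σ Wₕ·x̄ₕ = 0.0850·4.3 + 0.2845·6.1 + 0.4487·3.9 + 0.1818·3.9 ≈ 4.5598...
→ 4.56.

4.56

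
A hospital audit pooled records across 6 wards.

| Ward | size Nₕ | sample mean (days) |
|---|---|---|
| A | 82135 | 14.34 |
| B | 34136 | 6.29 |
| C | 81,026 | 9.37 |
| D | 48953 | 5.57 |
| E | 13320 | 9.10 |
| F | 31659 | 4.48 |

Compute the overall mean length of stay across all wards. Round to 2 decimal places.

x̄_st = (Σ Nₕx̄ₕ) / (Σ Nₕ) = (82135·14.34 + 34136·6.29 + 81026·9.37 + 48953·5.57 + 13320·9.10 + 31659·4.48) / 291229
= 2687457.49 / 291229 = 9.2280... → 9.23.

9.23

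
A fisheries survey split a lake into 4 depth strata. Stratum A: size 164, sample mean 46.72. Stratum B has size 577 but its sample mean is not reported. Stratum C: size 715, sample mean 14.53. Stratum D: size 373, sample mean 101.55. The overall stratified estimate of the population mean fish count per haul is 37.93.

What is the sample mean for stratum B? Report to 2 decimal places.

N = 164 + 577 + 715 + 373 = 1829.
Overall total = μ·N = 37.93·1829 = 69373.97.
Subtract the known strata: 164·46.72 + 715·14.53 + 373·101.55 = 55929.18.
Remaining total for stratum B: 69373.97 − 55929.18 = 13444.79.
Divide by its size: 13444.79 / 577 = 23.3012... → 23.30.

23.30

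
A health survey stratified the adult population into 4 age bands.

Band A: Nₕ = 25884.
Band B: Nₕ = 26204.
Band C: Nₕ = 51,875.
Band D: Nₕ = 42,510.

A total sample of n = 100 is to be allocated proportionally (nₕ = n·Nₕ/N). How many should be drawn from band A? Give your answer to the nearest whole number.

Share of band A = 25884/146473 = 0.17672.
Allocate 100 × 0.17672 = 17.672... → 18.

18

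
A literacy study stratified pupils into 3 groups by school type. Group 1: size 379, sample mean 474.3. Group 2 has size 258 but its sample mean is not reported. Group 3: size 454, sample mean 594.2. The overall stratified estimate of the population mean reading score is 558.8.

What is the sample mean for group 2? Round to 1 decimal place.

Σ Nₕx̄ₕ = N·μ, so 258·x̄_2 = 1091·558.8 − (379·474.3 + 454·594.2).
= 609650.8 − 449526.5 = 160124.3.
x̄_2 = 160124.3 / 258 = 620.637... → 620.6.

620.6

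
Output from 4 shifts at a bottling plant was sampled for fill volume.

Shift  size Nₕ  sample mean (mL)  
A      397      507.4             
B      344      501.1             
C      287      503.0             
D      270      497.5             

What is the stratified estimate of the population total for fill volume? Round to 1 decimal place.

A: 397·507.4 = 201437.8
B: 344·501.1 = 172378.4
C: 287·503.0 = 144361
D: 270·497.5 = 134325
τ̂ = Σ Nₕx̄ₕ = 652502.2.

652502.2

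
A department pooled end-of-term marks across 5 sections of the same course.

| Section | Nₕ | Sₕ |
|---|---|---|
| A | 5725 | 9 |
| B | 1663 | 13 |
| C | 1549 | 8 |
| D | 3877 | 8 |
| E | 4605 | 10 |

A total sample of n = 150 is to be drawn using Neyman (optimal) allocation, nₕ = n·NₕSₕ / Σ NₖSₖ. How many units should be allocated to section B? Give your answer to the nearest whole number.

20

A: NₕSₕ = 5725·9 = 51525
B: NₕSₕ = 1663·13 = 21619
C: NₕSₕ = 1549·8 = 12392
D: NₕSₕ = 3877·8 = 31016
E: NₕSₕ = 4605·10 = 46050
Σ NₕSₕ = 162602.
n_B = 150·21619/162602 = 19.943... → 20.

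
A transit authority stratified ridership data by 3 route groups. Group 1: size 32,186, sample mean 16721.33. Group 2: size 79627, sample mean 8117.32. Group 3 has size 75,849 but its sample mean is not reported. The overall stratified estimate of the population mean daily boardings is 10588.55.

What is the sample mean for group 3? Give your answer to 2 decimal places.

Σ Nₕx̄ₕ = N·μ, so 75849·x̄_3 = 187662·10588.55 − (32186·16721.33 + 79627·8117.32).
= 1987068470.1 − 1184550567.02 = 802517903.08.
x̄_3 = 802517903.08 / 75849 = 10580.4678... → 10580.47.

10580.47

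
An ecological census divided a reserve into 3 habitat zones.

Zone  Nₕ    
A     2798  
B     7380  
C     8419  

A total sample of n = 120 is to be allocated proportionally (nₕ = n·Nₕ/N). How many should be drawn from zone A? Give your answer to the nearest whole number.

Share of zone A = 2798/18597 = 0.15045.
Allocate 120 × 0.15045 = 18.055... → 18.

18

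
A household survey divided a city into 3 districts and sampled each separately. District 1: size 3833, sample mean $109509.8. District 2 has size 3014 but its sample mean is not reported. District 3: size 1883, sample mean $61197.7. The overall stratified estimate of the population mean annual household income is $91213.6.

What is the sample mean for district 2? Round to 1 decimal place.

N = 3833 + 3014 + 1883 = 8730.
Overall total = μ·N = 91213.6·8730 = 796294728.
Subtract the known strata: 3833·109509.8 + 1883·61197.7 = 534986332.5.
Remaining total for district 2: 796294728 − 534986332.5 = 261308395.5.
Divide by its size: 261308395.5 / 3014 = 86698.207... → 86698.2.

86698.2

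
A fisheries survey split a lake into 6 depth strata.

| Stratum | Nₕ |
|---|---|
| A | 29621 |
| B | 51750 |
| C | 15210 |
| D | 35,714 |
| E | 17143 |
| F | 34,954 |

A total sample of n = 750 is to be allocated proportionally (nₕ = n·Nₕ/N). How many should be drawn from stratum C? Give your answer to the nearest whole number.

N = 29621 + 51750 + 15210 + 35714 + 17143 + 34954 = 184392.
n_C = 750·15210/184392 = 61.865... → 62.

62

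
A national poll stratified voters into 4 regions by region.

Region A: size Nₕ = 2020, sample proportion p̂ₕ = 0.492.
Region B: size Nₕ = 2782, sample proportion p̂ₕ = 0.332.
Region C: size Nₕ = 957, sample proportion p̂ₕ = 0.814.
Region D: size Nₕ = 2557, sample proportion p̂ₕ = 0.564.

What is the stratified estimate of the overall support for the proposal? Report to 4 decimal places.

0.4977

Wₕ = Nₕ/N with N = 8316: 0.2429, 0.3345, 0.1151, 0.3075.
p̂_st = 0.2429·0.492 + 0.3345·0.332 + 0.1151·0.814 + 0.3075·0.564 ≈ 0.497668... → 0.4977.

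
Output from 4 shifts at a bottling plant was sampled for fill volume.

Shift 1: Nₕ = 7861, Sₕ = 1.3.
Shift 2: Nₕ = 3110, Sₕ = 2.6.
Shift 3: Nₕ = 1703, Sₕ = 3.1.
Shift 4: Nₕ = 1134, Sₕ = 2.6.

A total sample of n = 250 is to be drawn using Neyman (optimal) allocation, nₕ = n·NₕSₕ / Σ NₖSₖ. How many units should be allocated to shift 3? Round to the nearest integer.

50

Σ NₕSₕ = 7861·1.3 + 3110·2.6 + 1703·3.1 + 1134·2.6 = 26533.
Share for 3: 5279.3/26533 = 0.19897.
n_3 = 250 × 0.19897 = 49.743... → 50.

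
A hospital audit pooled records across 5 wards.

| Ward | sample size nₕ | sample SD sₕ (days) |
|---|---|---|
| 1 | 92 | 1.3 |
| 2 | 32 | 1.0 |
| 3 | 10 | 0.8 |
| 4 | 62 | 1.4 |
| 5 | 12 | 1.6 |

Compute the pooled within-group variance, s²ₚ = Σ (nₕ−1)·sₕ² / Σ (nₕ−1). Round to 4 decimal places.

1.6664

Degrees of freedom: 91 + 31 + 9 + 61 + 11 = 203.
Σ(nₕ−1)sₕ² = 91·1.69 + 31·1 + 9·0.64 + 61·1.96 + 11·2.56 = 338.27.
s²ₚ = 338.27 / 203 = 1.666355... → 1.6664.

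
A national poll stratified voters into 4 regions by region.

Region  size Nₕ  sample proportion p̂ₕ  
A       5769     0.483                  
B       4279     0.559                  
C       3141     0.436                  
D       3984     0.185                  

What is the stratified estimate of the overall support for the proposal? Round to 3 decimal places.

N = 5769 + 4279 + 3141 + 3984 = 17173.
Overall proportion = Σ (Nₕ/N)·p̂ₕ.
Σ Nₕp̂ₕ = 2786.427 + 2391.961 + 1369.476 + 737.04 = 7284.904.
7284.904 / 17173 = 0.42421... → 0.424.

0.424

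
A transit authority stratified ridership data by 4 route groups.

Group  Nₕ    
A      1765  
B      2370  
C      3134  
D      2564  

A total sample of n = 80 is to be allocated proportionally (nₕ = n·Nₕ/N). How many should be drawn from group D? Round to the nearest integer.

21

N = 1765 + 2370 + 3134 + 2564 = 9833.
n_D = 80·2564/9833 = 20.860... → 21.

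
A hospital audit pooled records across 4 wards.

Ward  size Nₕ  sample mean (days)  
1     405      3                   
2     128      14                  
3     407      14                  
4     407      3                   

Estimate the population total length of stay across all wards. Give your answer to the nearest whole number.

9926

Estimate total by summing Nₕ·x̄ₕ over strata.
405·3 + 128·14 + 407·14 + 407·3 = 1215 + 1792 + 5698 + 1221 = 9926.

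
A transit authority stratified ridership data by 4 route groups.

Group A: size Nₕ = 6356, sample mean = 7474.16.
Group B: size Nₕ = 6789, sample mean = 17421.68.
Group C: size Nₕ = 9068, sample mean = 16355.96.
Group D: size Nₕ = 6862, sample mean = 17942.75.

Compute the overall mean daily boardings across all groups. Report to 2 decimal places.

N = 29075; weights Wₕ = Nₕ/N = (0.2186, 0.2335, 0.3119, 0.2360).
x̄_st = Σ Wₕ·x̄ₕ = 0.2186·7474.16 + 0.2335·17421.68 + 0.3119·16355.96 + 0.2360·17942.75 ≈ 15037.6799...
→ 15037.68.

15037.68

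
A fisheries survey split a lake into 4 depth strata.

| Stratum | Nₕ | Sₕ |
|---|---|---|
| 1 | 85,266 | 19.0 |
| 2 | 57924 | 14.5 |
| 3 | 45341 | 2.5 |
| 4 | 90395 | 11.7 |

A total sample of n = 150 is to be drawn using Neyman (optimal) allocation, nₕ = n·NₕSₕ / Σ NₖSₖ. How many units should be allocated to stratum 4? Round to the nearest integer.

Σ NₕSₕ = 85266·19.0 + 57924·14.5 + 45341·2.5 + 90395·11.7 = 3630926.
Share for 4: 1057621.5/3630926 = 0.29128.
n_4 = 150 × 0.29128 = 43.692... → 44.

44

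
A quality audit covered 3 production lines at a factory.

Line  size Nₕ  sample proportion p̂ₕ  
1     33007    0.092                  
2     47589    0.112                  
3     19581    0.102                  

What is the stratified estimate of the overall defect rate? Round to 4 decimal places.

Wₕ = Nₕ/N with N = 100177: 0.3295, 0.4750, 0.1955.
p̂_st = 0.3295·0.092 + 0.4750·0.112 + 0.1955·0.102 ≈ 0.103456... → 0.1035.

0.1035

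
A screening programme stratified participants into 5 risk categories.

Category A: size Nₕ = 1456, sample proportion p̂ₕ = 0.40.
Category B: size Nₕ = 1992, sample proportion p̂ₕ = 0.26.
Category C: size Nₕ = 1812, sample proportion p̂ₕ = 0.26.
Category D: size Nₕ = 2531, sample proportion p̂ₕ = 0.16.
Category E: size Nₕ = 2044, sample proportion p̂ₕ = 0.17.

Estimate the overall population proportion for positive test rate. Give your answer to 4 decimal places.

N = 1456 + 1992 + 1812 + 2531 + 2044 = 9835.
Overall proportion = Σ (Nₕ/N)·p̂ₕ.
Σ Nₕp̂ₕ = 582.4 + 517.92 + 471.12 + 404.96 + 347.48 = 2323.88.
2323.88 / 9835 = 0.236287... → 0.2363.

0.2363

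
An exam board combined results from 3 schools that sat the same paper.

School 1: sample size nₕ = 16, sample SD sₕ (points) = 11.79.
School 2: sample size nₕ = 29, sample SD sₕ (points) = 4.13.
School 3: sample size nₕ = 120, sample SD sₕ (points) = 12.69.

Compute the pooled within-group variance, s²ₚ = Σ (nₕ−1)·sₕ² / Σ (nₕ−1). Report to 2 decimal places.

Degrees of freedom: 15 + 28 + 119 = 162.
Σ(nₕ−1)sₕ² = 15·139.0041 + 28·17.0569 + 119·161.0361 = 21725.9506.
s²ₚ = 21725.9506 / 162 = 134.1108... → 134.11.

134.11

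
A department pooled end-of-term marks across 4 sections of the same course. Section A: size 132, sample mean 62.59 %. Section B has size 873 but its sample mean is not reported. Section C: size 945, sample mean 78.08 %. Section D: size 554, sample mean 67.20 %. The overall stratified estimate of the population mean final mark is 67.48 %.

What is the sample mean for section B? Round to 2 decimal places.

Σ Nₕx̄ₕ = N·μ, so 873·x̄_B = 2504·67.48 − (132·62.59 + 945·78.08 + 554·67.20).
= 168969.92 − 119276.28 = 49693.64.
x̄_B = 49693.64 / 873 = 56.9228... → 56.92.

56.92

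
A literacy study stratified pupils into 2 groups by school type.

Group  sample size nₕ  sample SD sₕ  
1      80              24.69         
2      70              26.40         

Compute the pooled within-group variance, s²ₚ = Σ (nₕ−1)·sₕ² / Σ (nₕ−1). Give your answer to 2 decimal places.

650.33

Degrees of freedom: 79 + 69 = 148.
Σ(nₕ−1)sₕ² = 79·609.5961 + 69·696.96 = 96248.3319.
s²ₚ = 96248.3319 / 148 = 650.3266... → 650.33.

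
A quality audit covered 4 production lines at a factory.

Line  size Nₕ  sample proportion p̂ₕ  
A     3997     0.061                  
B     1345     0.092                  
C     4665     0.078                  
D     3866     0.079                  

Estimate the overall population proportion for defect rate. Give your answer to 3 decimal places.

Wₕ = Nₕ/N with N = 13873: 0.2881, 0.0970, 0.3363, 0.2787.
p̂_st = 0.2881·0.061 + 0.0970·0.092 + 0.3363·0.078 + 0.2787·0.079 ≈ 0.07474... → 0.075.

0.075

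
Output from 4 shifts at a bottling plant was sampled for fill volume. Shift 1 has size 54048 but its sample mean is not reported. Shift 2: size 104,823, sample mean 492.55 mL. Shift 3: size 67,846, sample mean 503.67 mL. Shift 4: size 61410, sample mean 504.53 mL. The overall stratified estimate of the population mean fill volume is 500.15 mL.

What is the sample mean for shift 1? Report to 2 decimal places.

505.49

N = 54048 + 104823 + 67846 + 61410 = 288127.
Overall total = μ·N = 500.15·288127 = 144106719.05.
Subtract the known strata: 104823·492.55 + 67846·503.67 + 61410·504.53 = 116785750.77.
Remaining total for shift 1: 144106719.05 − 116785750.77 = 27320968.28.
Divide by its size: 27320968.28 / 54048 = 505.4945... → 505.49.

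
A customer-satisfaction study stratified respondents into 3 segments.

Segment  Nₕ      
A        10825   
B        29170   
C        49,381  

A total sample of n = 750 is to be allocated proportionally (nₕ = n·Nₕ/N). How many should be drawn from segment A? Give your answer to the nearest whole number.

91

Share of segment A = 10825/89376 = 0.12112.
Allocate 750 × 0.12112 = 90.838... → 91.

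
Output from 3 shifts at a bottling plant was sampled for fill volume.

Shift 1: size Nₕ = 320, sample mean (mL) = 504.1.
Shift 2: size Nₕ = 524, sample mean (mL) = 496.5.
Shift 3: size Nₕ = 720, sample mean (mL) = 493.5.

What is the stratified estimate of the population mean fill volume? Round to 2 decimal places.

496.67

x̄_st = (Σ Nₕx̄ₕ) / (Σ Nₕ) = (320·504.1 + 524·496.5 + 720·493.5) / 1564
= 776798 / 1564 = 496.6739... → 496.67.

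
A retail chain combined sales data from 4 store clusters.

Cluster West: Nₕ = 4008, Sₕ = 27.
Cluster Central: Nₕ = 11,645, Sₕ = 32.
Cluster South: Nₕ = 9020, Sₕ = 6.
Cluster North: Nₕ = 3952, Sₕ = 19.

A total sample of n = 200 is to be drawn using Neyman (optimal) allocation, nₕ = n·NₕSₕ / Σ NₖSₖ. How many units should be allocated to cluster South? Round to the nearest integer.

Σ NₕSₕ = 4008·27 + 11645·32 + 9020·6 + 3952·19 = 610064.
Share for South: 54120/610064 = 0.08871.
n_South = 200 × 0.08871 = 17.742... → 18.

18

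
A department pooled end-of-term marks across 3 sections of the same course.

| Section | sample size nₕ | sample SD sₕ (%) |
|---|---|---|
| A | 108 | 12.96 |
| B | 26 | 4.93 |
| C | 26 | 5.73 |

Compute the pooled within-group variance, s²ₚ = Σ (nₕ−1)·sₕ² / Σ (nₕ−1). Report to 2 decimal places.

A: (108−1)·12.96² = 107·167.9616 = 17971.8912
B: (26−1)·4.93² = 25·24.3049 = 607.6225
C: (26−1)·5.73² = 25·32.8329 = 820.8225
Numerator = 19400.3362; denominator = Σ(nₕ−1) = 157.
s²ₚ = 19400.3362/157 = 123.5690... → 123.57.

123.57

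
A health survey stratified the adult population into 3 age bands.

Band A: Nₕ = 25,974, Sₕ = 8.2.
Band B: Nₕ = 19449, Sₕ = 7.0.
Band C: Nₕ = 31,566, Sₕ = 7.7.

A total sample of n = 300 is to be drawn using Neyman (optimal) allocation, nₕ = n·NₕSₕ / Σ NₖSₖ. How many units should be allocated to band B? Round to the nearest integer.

69

A: NₕSₕ = 25974·8.2 = 212986.8
B: NₕSₕ = 19449·7.0 = 136143
C: NₕSₕ = 31566·7.7 = 243058.2
Σ NₕSₕ = 592188.
n_B = 300·136143/592188 = 68.969... → 69.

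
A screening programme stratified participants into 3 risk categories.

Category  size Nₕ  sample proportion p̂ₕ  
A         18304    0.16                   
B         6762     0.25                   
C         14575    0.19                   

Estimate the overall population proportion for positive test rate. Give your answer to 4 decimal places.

0.1864

N = 18304 + 6762 + 14575 = 39641.
Overall proportion = Σ (Nₕ/N)·p̂ₕ.
Σ Nₕp̂ₕ = 2928.64 + 1690.5 + 2769.25 = 7388.39.
7388.39 / 39641 = 0.186383... → 0.1864.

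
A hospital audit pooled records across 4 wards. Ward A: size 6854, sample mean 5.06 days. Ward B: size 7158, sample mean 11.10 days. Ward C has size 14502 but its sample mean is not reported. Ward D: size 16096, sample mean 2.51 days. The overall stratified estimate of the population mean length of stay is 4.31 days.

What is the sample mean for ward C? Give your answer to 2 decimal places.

2.60

Σ Nₕx̄ₕ = N·μ, so 14502·x̄_C = 44610·4.31 − (6854·5.06 + 7158·11.10 + 16096·2.51).
= 192269.1 − 154536 = 37733.1.
x̄_C = 37733.1 / 14502 = 2.6019... → 2.60.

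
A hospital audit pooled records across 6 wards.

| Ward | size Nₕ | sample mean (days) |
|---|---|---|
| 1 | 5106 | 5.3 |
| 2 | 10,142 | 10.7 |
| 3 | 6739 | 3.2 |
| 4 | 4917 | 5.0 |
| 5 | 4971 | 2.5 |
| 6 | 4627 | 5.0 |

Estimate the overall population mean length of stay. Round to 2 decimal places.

5.95

N = 5106 + 10142 + 6739 + 4917 + 4971 + 4627 = 36502.
Overall mean = Σ (Nₕ/N)·x̄ₕ — weight by population share, not a simple average.
Σ Nₕx̄ₕ = 5106·5.3 + 10142·10.7 + 6739·3.2 + 4917·5.0 + 4971·2.5 + 4627·5.0 = 27061.8 + 108519.4 + 21564.8 + 24585 + 12427.5 + 23135 = 217293.5.
Divide by N: 217293.5 / 36502 = 5.9529... → 5.95.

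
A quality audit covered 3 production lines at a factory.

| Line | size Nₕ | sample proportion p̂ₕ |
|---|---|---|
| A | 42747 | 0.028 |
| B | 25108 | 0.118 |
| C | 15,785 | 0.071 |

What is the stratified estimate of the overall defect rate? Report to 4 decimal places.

0.0631

N = 42747 + 25108 + 15785 = 83640.
Overall proportion = Σ (Nₕ/N)·p̂ₕ.
Σ Nₕp̂ₕ = 1196.916 + 2962.744 + 1120.735 = 5280.395.
5280.395 / 83640 = 0.063132... → 0.0631.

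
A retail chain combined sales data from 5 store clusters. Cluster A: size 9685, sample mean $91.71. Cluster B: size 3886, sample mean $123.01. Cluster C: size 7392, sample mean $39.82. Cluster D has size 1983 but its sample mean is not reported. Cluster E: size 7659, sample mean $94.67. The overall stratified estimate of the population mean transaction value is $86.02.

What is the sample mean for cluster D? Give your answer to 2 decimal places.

N = 9685 + 3886 + 7392 + 1983 + 7659 = 30605.
Overall total = μ·N = 86.02·30605 = 2632642.1.
Subtract the known strata: 9685·91.71 + 3886·123.01 + 7392·39.82 + 7659·94.67 = 2385655.18.
Remaining total for cluster D: 2632642.1 − 2385655.18 = 246986.92.
Divide by its size: 246986.92 / 1983 = 124.5522... → 124.55.

124.55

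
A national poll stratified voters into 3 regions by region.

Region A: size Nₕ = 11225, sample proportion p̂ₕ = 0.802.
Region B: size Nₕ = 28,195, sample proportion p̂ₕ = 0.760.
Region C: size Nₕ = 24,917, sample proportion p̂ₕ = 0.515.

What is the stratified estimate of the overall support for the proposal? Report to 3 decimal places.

0.672

N = 11225 + 28195 + 24917 = 64337.
Overall proportion = Σ (Nₕ/N)·p̂ₕ.
Σ Nₕp̂ₕ = 9002.45 + 21428.2 + 12832.255 = 43262.905.
43262.905 / 64337 = 0.67244... → 0.672.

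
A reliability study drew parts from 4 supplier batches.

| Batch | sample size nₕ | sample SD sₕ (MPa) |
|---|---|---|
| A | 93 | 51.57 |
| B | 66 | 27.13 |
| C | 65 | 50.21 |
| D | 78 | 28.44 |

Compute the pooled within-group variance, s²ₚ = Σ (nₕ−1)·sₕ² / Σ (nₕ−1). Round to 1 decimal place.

A: (93−1)·51.57² = 92·2659.4649 = 244670.7708
B: (66−1)·27.13² = 65·736.0369 = 47842.3985
C: (65−1)·50.21² = 64·2521.0441 = 161346.8224
D: (78−1)·28.44² = 77·808.8336 = 62280.1872
Numerator = 516140.1789; denominator = Σ(nₕ−1) = 298.
s²ₚ = 516140.1789/298 = 1732.014... → 1732.0.

1732.0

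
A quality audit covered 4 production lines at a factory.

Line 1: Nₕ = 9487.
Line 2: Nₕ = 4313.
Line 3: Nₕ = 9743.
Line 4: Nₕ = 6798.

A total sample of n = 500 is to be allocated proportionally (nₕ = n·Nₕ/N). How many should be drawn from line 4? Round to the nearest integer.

Share of line 4 = 6798/30341 = 0.22405.
Allocate 500 × 0.22405 = 112.027... → 112.

112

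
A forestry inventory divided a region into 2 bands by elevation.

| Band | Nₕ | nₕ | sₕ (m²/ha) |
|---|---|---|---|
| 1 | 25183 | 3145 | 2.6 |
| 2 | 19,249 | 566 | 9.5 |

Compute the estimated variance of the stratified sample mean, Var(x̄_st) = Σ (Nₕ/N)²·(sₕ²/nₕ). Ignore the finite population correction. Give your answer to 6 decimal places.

N = 44432. Term for each stratum: Wₕ²sₕ²/nₕ.
Var(x̄_st) = 0.000690477 + 0.029926464 = 0.030616941 → 0.030617.

0.030617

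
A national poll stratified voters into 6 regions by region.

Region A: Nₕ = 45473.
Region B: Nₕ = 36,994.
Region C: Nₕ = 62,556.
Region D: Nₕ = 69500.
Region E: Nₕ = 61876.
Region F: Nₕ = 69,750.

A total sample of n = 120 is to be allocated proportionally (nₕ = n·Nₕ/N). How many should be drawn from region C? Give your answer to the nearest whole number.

22

Share of region C = 62556/346149 = 0.18072.
Allocate 120 × 0.18072 = 21.686... → 22.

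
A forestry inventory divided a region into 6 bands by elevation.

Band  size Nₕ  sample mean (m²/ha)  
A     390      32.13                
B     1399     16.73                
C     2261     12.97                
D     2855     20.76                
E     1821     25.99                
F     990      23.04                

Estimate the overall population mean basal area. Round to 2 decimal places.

20.04

x̄_st = (Σ Nₕx̄ₕ) / (Σ Nₕ) = (390·32.13 + 1399·16.73 + 2261·12.97 + 2855·20.76 + 1821·25.99 + 990·23.04) / 9716
= 194668.33 / 9716 = 20.0359... → 20.04.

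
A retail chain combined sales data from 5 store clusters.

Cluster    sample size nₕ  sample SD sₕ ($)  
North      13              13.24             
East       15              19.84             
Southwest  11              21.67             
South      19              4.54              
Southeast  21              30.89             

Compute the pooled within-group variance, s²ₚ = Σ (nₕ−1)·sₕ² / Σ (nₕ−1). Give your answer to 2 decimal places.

429.26

North: (13−1)·13.24² = 12·175.2976 = 2103.5712
East: (15−1)·19.84² = 14·393.6256 = 5510.7584
Southwest: (11−1)·21.67² = 10·469.5889 = 4695.889
South: (19−1)·4.54² = 18·20.6116 = 371.0088
Southeast: (21−1)·30.89² = 20·954.1921 = 19083.842
Numerator = 31765.0694; denominator = Σ(nₕ−1) = 74.
s²ₚ = 31765.0694/74 = 429.2577... → 429.26.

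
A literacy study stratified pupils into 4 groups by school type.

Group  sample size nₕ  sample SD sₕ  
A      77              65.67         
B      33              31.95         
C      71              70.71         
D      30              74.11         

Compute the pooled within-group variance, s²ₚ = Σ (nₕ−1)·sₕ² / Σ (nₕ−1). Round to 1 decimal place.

Degrees of freedom: 76 + 32 + 70 + 29 = 207.
Σ(nₕ−1)sₕ² = 76·4312.5489 + 32·1020.8025 + 70·4999.9041 + 29·5492.2921 = 869689.1543.
s²ₚ = 869689.1543 / 207 = 4201.397... → 4201.4.

4201.4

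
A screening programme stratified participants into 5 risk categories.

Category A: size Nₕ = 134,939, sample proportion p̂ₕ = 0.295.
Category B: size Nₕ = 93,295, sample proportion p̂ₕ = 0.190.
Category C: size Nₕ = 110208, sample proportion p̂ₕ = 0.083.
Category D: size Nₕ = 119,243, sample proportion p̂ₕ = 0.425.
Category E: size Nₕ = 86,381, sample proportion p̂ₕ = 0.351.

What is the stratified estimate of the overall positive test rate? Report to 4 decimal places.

0.2714

Wₕ = Nₕ/N with N = 544066: 0.2480, 0.1715, 0.2026, 0.2192, 0.1588.
p̂_st = 0.2480·0.295 + 0.1715·0.190 + 0.2026·0.083 + 0.2192·0.425 + 0.1588·0.351 ≈ 0.271435... → 0.2714.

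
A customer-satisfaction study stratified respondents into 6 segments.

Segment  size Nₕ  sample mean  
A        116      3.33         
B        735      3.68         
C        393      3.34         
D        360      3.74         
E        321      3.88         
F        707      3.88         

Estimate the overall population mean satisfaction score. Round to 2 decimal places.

3.70

N = 116 + 735 + 393 + 360 + 321 + 707 = 2632.
Weight each subgroup mean by Nₕ/N and sum.
Σ Nₕx̄ₕ = 116·3.33 + 735·3.68 + 393·3.34 + 360·3.74 + 321·3.88 + 707·3.88 = 386.28 + 2704.8 + 1312.62 + 1346.4 + 1245.48 + 2743.16 = 9738.74.
Divide by N: 9738.74 / 2632 = 3.7001... → 3.70.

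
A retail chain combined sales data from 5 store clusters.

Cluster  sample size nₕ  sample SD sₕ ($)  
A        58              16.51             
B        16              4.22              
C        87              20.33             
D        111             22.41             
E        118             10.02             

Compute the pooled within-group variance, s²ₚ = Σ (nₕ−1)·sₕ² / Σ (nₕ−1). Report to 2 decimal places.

Degrees of freedom: 57 + 15 + 86 + 110 + 117 = 385.
Σ(nₕ−1)sₕ² = 57·272.5801 + 15·17.8084 + 86·413.3089 + 110·502.2081 + 117·100.4004 = 118338.4949.
s²ₚ = 118338.4949 / 385 = 307.3727... → 307.37.

307.37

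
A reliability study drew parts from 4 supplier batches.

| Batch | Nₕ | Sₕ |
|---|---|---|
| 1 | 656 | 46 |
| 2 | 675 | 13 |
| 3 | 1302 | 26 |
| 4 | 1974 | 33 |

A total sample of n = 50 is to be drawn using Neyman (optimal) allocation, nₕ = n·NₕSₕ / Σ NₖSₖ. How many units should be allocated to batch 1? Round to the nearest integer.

11

Σ NₕSₕ = 656·46 + 675·13 + 1302·26 + 1974·33 = 137945.
Share for 1: 30176/137945 = 0.21875.
n_1 = 50 × 0.21875 = 10.938... → 11.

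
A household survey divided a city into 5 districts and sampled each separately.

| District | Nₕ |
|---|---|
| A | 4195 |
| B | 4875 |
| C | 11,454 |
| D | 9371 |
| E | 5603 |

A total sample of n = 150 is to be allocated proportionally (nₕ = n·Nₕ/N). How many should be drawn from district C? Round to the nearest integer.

N = 4195 + 4875 + 11454 + 9371 + 5603 = 35498.
n_C = 150·11454/35498 = 48.400... → 48.

48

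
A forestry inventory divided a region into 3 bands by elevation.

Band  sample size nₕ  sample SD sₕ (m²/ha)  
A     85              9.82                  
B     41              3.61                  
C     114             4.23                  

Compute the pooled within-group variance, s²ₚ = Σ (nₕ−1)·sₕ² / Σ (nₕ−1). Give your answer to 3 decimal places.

44.909

A: (85−1)·9.82² = 84·96.4324 = 8100.3216
B: (41−1)·3.61² = 40·13.0321 = 521.284
C: (114−1)·4.23² = 113·17.8929 = 2021.8977
Numerator = 10643.5033; denominator = Σ(nₕ−1) = 237.
s²ₚ = 10643.5033/237 = 44.90930... → 44.909.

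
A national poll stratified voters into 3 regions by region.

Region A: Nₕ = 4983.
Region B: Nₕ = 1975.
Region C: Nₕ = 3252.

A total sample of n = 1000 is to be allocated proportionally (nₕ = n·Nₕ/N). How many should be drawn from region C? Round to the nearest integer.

319

Share of region C = 3252/10210 = 0.31851.
Allocate 1000 × 0.31851 = 318.511... → 319.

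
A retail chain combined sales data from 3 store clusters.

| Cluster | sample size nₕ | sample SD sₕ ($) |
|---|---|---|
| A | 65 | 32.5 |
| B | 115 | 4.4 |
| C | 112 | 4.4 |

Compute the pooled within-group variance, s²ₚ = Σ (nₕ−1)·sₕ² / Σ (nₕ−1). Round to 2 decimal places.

248.98

Degrees of freedom: 64 + 114 + 111 = 289.
Σ(nₕ−1)sₕ² = 64·1056.25 + 114·19.36 + 111·19.36 = 71956.
s²ₚ = 71956 / 289 = 248.9827... → 248.98.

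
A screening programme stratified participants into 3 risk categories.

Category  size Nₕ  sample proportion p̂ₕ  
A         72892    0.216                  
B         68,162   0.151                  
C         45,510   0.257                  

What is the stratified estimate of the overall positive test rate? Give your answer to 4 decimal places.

0.2023

Wₕ = Nₕ/N with N = 186564: 0.3907, 0.3654, 0.2439.
p̂_st = 0.3907·0.216 + 0.3654·0.151 + 0.2439·0.257 ≈ 0.202253... → 0.2023.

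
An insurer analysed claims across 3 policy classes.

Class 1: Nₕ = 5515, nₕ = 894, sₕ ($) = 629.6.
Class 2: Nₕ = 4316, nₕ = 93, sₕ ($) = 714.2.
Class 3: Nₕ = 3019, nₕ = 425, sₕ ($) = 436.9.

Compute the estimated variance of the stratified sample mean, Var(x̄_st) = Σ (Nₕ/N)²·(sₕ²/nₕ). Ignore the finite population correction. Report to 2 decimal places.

N = 12850. Term for each stratum: Wₕ²sₕ²/nₕ.
Var(x̄_st) = 81.67266 + 618.74736 + 24.79106 = 725.21108 → 725.21.

725.21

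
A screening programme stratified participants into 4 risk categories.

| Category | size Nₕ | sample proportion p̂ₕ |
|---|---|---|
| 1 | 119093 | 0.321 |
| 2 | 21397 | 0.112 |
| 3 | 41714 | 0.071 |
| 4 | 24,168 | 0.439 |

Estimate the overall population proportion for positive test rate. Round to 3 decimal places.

N = 119093 + 21397 + 41714 + 24168 = 206372.
Overall proportion = Σ (Nₕ/N)·p̂ₕ.
Σ Nₕp̂ₕ = 38228.853 + 2396.464 + 2961.694 + 10609.752 = 54196.763.
54196.763 / 206372 = 0.26262... → 0.263.

0.263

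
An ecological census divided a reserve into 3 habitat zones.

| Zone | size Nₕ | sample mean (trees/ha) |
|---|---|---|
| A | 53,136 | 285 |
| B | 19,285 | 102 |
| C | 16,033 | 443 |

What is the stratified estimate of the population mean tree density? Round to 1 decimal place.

x̄_st = (Σ Nₕx̄ₕ) / (Σ Nₕ) = (53136·285 + 19285·102 + 16033·443) / 88454
= 24213449 / 88454 = 273.741... → 273.7.

273.7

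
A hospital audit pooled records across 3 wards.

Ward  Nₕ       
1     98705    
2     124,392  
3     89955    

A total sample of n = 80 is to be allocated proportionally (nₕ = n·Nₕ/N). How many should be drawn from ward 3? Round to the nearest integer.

N = 98705 + 124392 + 89955 = 313052.
n_3 = 80·89955/313052 = 22.988... → 23.

23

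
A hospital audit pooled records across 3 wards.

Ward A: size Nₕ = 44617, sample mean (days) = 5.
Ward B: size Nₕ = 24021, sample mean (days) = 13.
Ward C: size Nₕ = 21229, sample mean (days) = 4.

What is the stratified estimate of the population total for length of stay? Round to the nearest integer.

A: 44617·5 = 223085
B: 24021·13 = 312273
C: 21229·4 = 84916
τ̂ = Σ Nₕx̄ₕ = 620274.

620274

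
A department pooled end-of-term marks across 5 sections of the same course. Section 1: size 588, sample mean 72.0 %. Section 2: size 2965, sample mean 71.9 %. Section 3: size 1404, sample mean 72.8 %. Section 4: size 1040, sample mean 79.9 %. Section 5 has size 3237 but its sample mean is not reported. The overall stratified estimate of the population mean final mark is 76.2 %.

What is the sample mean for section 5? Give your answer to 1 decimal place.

Σ Nₕx̄ₕ = N·μ, so 3237·x̄_5 = 9234·76.2 − (588·72.0 + 2965·71.9 + 1404·72.8 + 1040·79.9).
= 703630.8 − 440826.7 = 262804.1.
x̄_5 = 262804.1 / 3237 = 81.188... → 81.2.

81.2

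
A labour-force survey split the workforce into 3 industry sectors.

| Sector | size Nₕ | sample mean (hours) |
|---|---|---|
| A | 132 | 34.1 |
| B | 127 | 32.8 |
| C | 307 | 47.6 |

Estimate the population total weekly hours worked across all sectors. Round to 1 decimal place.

23280.0

Population total = Σ Nₕ·x̄ₕ (each stratum's size times its mean).
132·34.1 + 127·32.8 + 307·47.6 = 4501.2 + 4165.6 + 14613.2 = 23280.0.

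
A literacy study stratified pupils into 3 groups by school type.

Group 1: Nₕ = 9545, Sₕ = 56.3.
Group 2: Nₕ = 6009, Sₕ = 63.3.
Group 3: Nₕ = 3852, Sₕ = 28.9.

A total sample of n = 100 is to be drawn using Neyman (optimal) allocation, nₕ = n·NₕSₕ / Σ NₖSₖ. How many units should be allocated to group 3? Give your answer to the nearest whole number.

Σ NₕSₕ = 9545·56.3 + 6009·63.3 + 3852·28.9 = 1029076.
Share for 3: 111322.8/1029076 = 0.10818.
n_3 = 100 × 0.10818 = 10.818... → 11.

11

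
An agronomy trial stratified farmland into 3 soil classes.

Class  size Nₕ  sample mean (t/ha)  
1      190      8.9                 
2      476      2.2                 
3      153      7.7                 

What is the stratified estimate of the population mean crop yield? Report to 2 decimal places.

4.78

N = 819; weights Wₕ = Nₕ/N = (0.2320, 0.5812, 0.1868).
x̄_st = Σ Wₕ·x̄ₕ = 0.2320·8.9 + 0.5812·2.2 + 0.1868·7.7 ≈ 4.7818...
→ 4.78.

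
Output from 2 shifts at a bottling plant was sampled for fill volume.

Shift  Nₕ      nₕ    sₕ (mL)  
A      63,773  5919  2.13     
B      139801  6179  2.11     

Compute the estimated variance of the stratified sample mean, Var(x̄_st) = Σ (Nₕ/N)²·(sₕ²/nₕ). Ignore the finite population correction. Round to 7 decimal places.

0.0004150

N = 203574; Wₕ = Nₕ/N.
shift A: (63773/203574)²·2.13²/5919 = 0.0000752211
shift B: (139801/203574)²·2.11²/6179 = 0.0003397994
Sum = 0.0004150206 → 0.0004150.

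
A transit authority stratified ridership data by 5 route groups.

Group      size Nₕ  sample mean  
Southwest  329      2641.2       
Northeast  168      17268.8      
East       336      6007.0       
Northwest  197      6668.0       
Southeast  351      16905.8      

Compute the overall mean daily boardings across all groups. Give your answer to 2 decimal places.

9439.53

N = 1381; weights Wₕ = Nₕ/N = (0.2382, 0.1217, 0.2433, 0.1427, 0.2542).
x̄_st = Σ Wₕ·x̄ₕ = 0.2382·2641.2 + 0.1217·17268.8 + 0.2433·6007.0 + 0.1427·6668.0 + 0.2542·16905.8 ≈ 9439.5344...
→ 9439.53.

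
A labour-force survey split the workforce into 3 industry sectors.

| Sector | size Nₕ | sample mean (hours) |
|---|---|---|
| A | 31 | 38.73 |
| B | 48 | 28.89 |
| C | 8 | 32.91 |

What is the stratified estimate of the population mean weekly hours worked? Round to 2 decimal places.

x̄_st = (Σ Nₕx̄ₕ) / (Σ Nₕ) = (31·38.73 + 48·28.89 + 8·32.91) / 87
= 2850.63 / 87 = 32.7659... → 32.77.

32.77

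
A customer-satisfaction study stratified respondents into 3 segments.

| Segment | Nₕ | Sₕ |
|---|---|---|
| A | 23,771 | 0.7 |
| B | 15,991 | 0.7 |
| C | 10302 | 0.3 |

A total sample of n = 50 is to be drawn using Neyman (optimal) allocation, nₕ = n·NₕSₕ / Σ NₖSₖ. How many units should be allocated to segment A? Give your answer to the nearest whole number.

27

Σ NₕSₕ = 23771·0.7 + 15991·0.7 + 10302·0.3 = 30924.
Share for A: 16639.7/30924 = 0.53808.
n_A = 50 × 0.53808 = 26.904... → 27.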